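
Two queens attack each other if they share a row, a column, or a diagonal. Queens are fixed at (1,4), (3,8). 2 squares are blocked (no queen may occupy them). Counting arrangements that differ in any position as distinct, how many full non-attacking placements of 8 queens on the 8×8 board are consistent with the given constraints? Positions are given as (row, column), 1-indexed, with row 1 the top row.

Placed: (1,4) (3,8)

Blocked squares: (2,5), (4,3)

3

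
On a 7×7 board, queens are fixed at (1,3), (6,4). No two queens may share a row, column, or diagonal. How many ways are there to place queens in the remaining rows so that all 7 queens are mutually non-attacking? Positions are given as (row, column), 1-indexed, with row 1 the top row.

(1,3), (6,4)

Branch on row 2: col 1 → 0; col 5 → 0; col 6 → 1; col 7 → 0.
Sum: 0 + 0 + 1 + 0 = 1.

1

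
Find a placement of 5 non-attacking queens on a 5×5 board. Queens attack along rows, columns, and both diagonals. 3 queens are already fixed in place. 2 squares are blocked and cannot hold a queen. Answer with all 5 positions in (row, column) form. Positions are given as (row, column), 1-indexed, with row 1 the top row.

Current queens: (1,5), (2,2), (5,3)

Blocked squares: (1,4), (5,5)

Row 3: attacked by (1,5)→{3,5}; (2,2)→{1,2,3}; (5,3)→{1,3,5}. Safe: 4. Place at column 4.
Row 4: attacked by (1,5)→{2,5}; (2,2)→{2,4}; (3,4)→{3,4,5}; (5,3)→{2,3,4}. Safe: 1. Place at column 1.
Columns [5, 2, 4, 1, 3], r−c [-4, 0, -1, 3, 2], r+c [6, 4, 7, 5, 8] are all distinct, so no two queens attack.

(1,5) (2,2) (3,4) (4,1) (5,3)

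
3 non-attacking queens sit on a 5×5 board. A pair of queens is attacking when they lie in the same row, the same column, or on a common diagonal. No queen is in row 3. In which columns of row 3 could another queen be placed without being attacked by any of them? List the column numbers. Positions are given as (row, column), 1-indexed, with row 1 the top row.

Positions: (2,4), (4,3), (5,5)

(2,4) attacks row 3 at column 4 and diagonals 3, 5.
(4,3) attacks row 3 at column 3 and diagonals 2, 4.
(5,5) attacks row 3 at column 5 and diagonals 3.
Attacked columns: {2, 3, 4, 5}. Safe: {1}.

columns 1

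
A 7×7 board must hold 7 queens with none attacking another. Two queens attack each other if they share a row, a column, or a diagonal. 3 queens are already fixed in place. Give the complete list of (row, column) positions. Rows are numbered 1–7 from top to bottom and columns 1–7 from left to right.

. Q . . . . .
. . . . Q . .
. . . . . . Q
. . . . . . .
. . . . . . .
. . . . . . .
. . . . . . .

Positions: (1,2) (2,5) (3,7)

(1,2) (2,5) (3,7) (4,4) (5,1) (6,3) (7,6)

Row 4: attacked by (1,2)→{2,5}; (2,5)→{3,5,7}; (3,7)→{6,7}. Safe: 1, 4. Place at column 4.
Row 5: attacked by (1,2)→{2,6}; (2,5)→{2,5}; (3,7)→{5,7}; (4,4)→{3,4,5}. Safe: 1. Place at column 1.
Row 6: attacked by (1,2)→{2,7}; (2,5)→{1,5}; (3,7)→{4,7}; (4,4)→{2,4,6}; (5,1)→{1,2}. Safe: 3. Place at column 3.
Row 7: attacked by (1,2)→{2}; (2,5)→{5}; (3,7)→{3,7}; (4,4)→{1,4,7}; (5,1)→{1,3}; (6,3)→{2,3,4}. Safe: 6. Place at column 6.
Columns [2, 5, 7, 4, 1, 3, 6], r−c [-1, -3, -4, 0, 4, 3, 1], r+c [3, 7, 10, 8, 6, 9, 13] are all distinct, so no two queens attack.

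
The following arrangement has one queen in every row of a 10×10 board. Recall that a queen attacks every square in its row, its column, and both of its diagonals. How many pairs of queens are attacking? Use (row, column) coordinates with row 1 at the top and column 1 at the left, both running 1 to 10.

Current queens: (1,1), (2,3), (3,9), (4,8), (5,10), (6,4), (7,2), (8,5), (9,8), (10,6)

2

Same column: (4,8)–(9,8) (column 8).
Same diagonal: (3,9)–(4,8) (|3−4| = |9−8| = 1).
Total attacking pairs: 2.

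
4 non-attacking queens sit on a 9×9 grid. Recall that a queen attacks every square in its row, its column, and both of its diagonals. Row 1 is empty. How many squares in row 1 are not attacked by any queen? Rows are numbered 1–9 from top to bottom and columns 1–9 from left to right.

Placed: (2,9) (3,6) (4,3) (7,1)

(2,9) attacks row 1 at column 9 and diagonals 8.
(3,6) attacks row 1 at column 6 and diagonals 4, 8.
(4,3) attacks row 1 at column 3 and diagonals 6.
(7,1) attacks row 1 at column 1 and diagonals 7.
Attacked columns: {1, 3, 4, 6, 7, 8, 9}. Safe: {2, 5}.

2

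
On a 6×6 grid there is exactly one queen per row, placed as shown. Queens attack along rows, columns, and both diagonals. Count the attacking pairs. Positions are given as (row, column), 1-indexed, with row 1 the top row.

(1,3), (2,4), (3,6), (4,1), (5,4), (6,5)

Same column: (2,4)–(5,4) (column 4).
Same diagonal: (1,3)–(2,4) (|1−2| = |3−4| = 1); (3,6)–(5,4) (|3−5| = |6−4| = 2); (5,4)–(6,5) (|5−6| = |4−5| = 1).
Total attacking pairs: 4.

4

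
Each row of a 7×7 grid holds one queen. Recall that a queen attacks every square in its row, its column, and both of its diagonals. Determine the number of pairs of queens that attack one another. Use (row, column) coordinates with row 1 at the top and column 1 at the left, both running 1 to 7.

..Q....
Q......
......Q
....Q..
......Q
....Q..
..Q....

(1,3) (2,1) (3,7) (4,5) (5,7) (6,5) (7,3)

Same column: (1,3)–(7,3) (column 3); (3,7)–(5,7) (column 7); (4,5)–(6,5) (column 5).
Same diagonal: (1,3)–(5,7) (|1−5| = |3−7| = 4); (2,1)–(6,5) (|2−6| = |1−5| = 4); (3,7)–(7,3) (|3−7| = |7−3| = 4).
Total attacking pairs: 6.

6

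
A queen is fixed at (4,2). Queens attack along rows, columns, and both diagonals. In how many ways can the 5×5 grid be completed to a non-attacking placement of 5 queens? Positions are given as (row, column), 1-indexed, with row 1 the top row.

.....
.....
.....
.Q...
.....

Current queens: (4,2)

2

Branch on row 1: col 1 → 1; col 3 → 1; col 4 → 0.
Sum: 1 + 1 + 0 = 2.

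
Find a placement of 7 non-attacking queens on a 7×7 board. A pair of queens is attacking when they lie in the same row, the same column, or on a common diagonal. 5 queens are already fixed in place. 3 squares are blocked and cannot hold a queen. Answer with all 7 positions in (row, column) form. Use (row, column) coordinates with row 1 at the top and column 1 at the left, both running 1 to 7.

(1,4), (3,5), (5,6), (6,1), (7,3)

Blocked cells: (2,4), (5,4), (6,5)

(1,4) (2,7) (3,5) (4,2) (5,6) (6,1) (7,3)

Row 2: attacked by (1,4)→{3,4,5}; (3,5)→{4,5,6}; (5,6)→{3,6}; (6,1)→{1,5}; (7,3)→{3}. Blocked: 4. Safe: 2, 7. Place at column 7.
Row 4: attacked by (1,4)→{1,4,7}; (2,7)→{5,7}; (3,5)→{4,5,6}; (5,6)→{5,6,7}; (6,1)→{1,3}; (7,3)→{3,6}. Safe: 2. Place at column 2.
Columns [4, 7, 5, 2, 6, 1, 3], r−c [-3, -5, -2, 2, -1, 5, 4], r+c [5, 9, 8, 6, 11, 7, 10] are all distinct, so no two queens attack.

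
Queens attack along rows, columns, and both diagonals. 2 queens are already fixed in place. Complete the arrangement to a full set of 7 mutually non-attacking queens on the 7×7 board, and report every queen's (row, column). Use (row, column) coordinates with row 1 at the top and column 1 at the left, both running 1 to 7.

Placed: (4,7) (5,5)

Row 1: attacked by (4,7)→{4,7}; (5,5)→{1,5}. Safe: 2, 3, 6. Place at column 2.
Row 2: attacked by (1,2)→{1,2,3}; (4,7)→{5,7}; (5,5)→{2,5}. Safe: 4, 6. Place at column 4.
Row 3: attacked by (1,2)→{2,4}; (2,4)→{3,4,5}; (4,7)→{6,7}; (5,5)→{3,5,7}. Safe: 1. Place at column 1.
Row 6: attacked by (1,2)→{2,7}; (2,4)→{4}; (3,1)→{1,4}; (4,7)→{5,7}; (5,5)→{4,5,6}. Safe: 3. Place at column 3.
Row 7: attacked by (1,2)→{2}; (2,4)→{4}; (3,1)→{1,5}; (4,7)→{4,7}; (5,5)→{3,5,7}; (6,3)→{2,3,4}. Safe: 6. Place at column 6.
Columns [2, 4, 1, 7, 5, 3, 6], r−c [-1, -2, 2, -3, 0, 3, 1], r+c [3, 6, 4, 11, 10, 9, 13] are all distinct, so no two queens attack.

(1,2) (2,4) (3,1) (4,7) (5,5) (6,3) (7,6)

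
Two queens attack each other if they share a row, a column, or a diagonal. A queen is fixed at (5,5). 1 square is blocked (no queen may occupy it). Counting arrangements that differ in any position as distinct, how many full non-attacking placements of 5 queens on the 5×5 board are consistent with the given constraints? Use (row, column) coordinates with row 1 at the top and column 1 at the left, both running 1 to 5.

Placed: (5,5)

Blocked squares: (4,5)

Branch on row 1: col 2 → 1; col 3 → 1; col 4 → 0.
Sum: 1 + 1 + 0 = 2.

2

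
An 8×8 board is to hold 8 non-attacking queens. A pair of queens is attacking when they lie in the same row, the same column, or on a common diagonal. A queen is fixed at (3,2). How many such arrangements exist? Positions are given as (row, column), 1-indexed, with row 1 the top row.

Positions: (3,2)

14

Branch on row 1: col 1 → 0; col 3 → 7; col 5 → 3; col 6 → 2; col 7 → 2; col 8 → 0.
Sum: 0 + 7 + 3 + 2 + 2 + 0 = 14.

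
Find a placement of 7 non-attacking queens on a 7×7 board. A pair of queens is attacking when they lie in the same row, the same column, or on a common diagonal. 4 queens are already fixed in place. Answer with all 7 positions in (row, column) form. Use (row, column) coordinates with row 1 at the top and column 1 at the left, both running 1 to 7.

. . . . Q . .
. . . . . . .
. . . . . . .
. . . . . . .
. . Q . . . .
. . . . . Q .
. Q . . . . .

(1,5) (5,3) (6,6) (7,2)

(1,5) (2,1) (3,4) (4,7) (5,3) (6,6) (7,2)

Row 2: attacked by (1,5)→{4,5,6}; (5,3)→{3,6}; (6,6)→{2,6}; (7,2)→{2,7}. Safe: 1. Place at column 1.
Row 3: attacked by (1,5)→{3,5,7}; (2,1)→{1,2}; (5,3)→{1,3,5}; (6,6)→{3,6}; (7,2)→{2,6}. Safe: 4. Place at column 4.
Row 4: attacked by (1,5)→{2,5}; (2,1)→{1,3}; (3,4)→{3,4,5}; (5,3)→{2,3,4}; (6,6)→{4,6}; (7,2)→{2,5}. Safe: 7. Place at column 7.
Columns [5, 1, 4, 7, 3, 6, 2], r−c [-4, 1, -1, -3, 2, 0, 5], r+c [6, 3, 7, 11, 8, 12, 9] are all distinct, so no two queens attack.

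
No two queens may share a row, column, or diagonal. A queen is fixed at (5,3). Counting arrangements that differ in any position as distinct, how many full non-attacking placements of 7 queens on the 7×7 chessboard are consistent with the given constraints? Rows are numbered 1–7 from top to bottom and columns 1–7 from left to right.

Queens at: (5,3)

Branch on row 1: col 1 → 1; col 2 → 1; col 4 → 1; col 5 → 2; col 6 → 1.
Sum: 1 + 1 + 1 + 2 + 1 = 6.

6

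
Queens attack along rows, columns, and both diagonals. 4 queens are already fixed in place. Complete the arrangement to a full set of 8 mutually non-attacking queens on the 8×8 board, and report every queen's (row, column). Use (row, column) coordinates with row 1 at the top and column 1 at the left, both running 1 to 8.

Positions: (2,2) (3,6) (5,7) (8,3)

(1,5) (2,2) (3,6) (4,1) (5,7) (6,4) (7,8) (8,3)

Row 1: attacked by (2,2)→{1,2,3}; (3,6)→{4,6,8}; (5,7)→{3,7}; (8,3)→{3}. Safe: 5. Place at column 5.
Row 4: attacked by (1,5)→{2,5,8}; (2,2)→{2,4}; (3,6)→{5,6,7}; (5,7)→{6,7,8}; (8,3)→{3,7}. Safe: 1. Place at column 1.
Row 6: attacked by (1,5)→{5}; (2,2)→{2,6}; (3,6)→{3,6}; (4,1)→{1,3}; (5,7)→{6,7,8}; (8,3)→{1,3,5}. Safe: 4. Place at column 4.
Row 7: attacked by (1,5)→{5}; (2,2)→{2,7}; (3,6)→{2,6}; (4,1)→{1,4}; (5,7)→{5,7}; (6,4)→{3,4,5}; (8,3)→{2,3,4}. Safe: 8. Place at column 8.
Columns [5, 2, 6, 1, 7, 4, 8, 3], r−c [-4, 0, -3, 3, -2, 2, -1, 5], r+c [6, 4, 9, 5, 12, 10, 15, 11] are all distinct, so no two queens attack.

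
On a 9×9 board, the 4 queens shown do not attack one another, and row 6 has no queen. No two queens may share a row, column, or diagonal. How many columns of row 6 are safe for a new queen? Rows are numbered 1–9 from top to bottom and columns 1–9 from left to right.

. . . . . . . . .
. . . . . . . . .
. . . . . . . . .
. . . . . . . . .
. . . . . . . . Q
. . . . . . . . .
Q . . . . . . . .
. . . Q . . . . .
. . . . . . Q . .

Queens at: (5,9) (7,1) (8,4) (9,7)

(5,9) attacks row 6 at column 9 and diagonals 8.
(7,1) attacks row 6 at column 1 and diagonals 2.
(8,4) attacks row 6 at column 4 and diagonals 2, 6.
(9,7) attacks row 6 at column 7 and diagonals 4.
Attacked columns: {1, 2, 4, 6, 7, 8, 9}. Safe: {3, 5}.

2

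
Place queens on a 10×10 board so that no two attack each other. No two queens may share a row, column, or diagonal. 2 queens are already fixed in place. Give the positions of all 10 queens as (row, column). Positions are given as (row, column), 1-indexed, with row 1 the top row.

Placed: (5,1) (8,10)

(1,8) (2,6) (3,9) (4,3) (5,1) (6,4) (7,7) (8,10) (9,2) (10,5)

Row 1: attacked by (5,1)→{1,5}; (8,10)→{3,10}. Safe: 2, 4, 6, 7, 8, 9. Place at column 8.
Row 2: attacked by (1,8)→{7,8,9}; (5,1)→{1,4}; (8,10)→{4,10}. Safe: 2, 3, 5, 6. Place at column 6.
Row 3: attacked by (1,8)→{6,8,10}; (2,6)→{5,6,7}; (5,1)→{1,3}; (8,10)→{5,10}. Safe: 2, 4, 9. Place at column 9.
Row 4: attacked by (1,8)→{5,8}; (2,6)→{4,6,8}; (3,9)→{8,9,10}; (5,1)→{1,2}; (8,10)→{6,10}. Safe: 3, 7. Place at column 3.
Row 6: attacked by (1,8)→{3,8}; (2,6)→{2,6,10}; (3,9)→{6,9}; (4,3)→{1,3,5}; (5,1)→{1,2}; (8,10)→{8,10}. Safe: 4, 7. Place at column 4.
Row 7: attacked by (1,8)→{2,8}; (2,6)→{1,6}; (3,9)→{5,9}; (4,3)→{3,6}; (5,1)→{1,3}; (6,4)→{3,4,5}; (8,10)→{9,10}. Safe: 7. Place at column 7.
Row 9: attacked by (1,8)→{8}; (2,6)→{6}; (3,9)→{3,9}; (4,3)→{3,8}; (5,1)→{1,5}; (6,4)→{1,4,7}; (7,7)→{5,7,9}; (8,10)→{9,10}. Safe: 2. Place at column 2.
Row 10: attacked by (1,8)→{8}; (2,6)→{6}; (3,9)→{2,9}; (4,3)→{3,9}; (5,1)→{1,6}; (6,4)→{4,8}; (7,7)→{4,7,10}; (8,10)→{8,10}; (9,2)→{1,2,3}. Safe: 5. Place at column 5.
Columns [8, 6, 9, 3, 1, 4, 7, 10, 2, 5], r−c [-7, -4, -6, 1, 4, 2, 0, -2, 7, 5], r+c [9, 8, 12, 7, 6, 10, 14, 18, 11, 15] are all distinct, so no two queens attack.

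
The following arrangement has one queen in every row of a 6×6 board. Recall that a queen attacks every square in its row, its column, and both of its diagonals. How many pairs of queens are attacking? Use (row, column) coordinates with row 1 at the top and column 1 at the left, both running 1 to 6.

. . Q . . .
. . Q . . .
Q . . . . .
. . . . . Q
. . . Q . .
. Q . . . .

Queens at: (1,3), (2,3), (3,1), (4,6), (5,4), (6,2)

3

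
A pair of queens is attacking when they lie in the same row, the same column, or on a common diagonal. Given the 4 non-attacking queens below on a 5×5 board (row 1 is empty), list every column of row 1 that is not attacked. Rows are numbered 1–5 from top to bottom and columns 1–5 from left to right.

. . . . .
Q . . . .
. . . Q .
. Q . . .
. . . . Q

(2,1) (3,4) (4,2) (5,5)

(2,1) attacks row 1 at column 1 and diagonals 2.
(3,4) attacks row 1 at column 4 and diagonals 2.
(4,2) attacks row 1 at column 2 and diagonals 5.
(5,5) attacks row 1 at column 5 and diagonals 1.
Attacked columns: {1, 2, 4, 5}. Safe: {3}.

columns 3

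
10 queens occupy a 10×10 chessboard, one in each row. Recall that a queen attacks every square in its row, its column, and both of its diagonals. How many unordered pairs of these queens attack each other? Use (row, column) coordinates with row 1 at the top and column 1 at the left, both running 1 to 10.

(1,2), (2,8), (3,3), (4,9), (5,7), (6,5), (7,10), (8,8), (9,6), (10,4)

Same column: (2,8)–(8,8) (column 8).
Same diagonal: (3,3)–(8,8) (|3−8| = |3−8| = 5).
Total attacking pairs: 2.

2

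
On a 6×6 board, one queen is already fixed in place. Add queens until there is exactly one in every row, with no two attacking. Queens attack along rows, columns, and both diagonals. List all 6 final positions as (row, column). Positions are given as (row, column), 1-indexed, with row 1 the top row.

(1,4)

Row 2: attacked by (1,4)→{3,4,5}. Safe: 1, 2, 6. Place at column 1.
Row 3: attacked by (1,4)→{2,4,6}; (2,1)→{1,2}. Safe: 3, 5. Place at column 5.
Row 4: attacked by (1,4)→{1,4}; (2,1)→{1,3}; (3,5)→{4,5,6}. Safe: 2. Place at column 2.
Row 5: attacked by (1,4)→{4}; (2,1)→{1,4}; (3,5)→{3,5}; (4,2)→{1,2,3}. Safe: 6. Place at column 6.
Row 6: attacked by (1,4)→{4}; (2,1)→{1,5}; (3,5)→{2,5}; (4,2)→{2,4}; (5,6)→{5,6}. Safe: 3. Place at column 3.
Columns [4, 1, 5, 2, 6, 3], r−c [-3, 1, -2, 2, -1, 3], r+c [5, 3, 8, 6, 11, 9] are all distinct, so no two queens attack.

(1,4) (2,1) (3,5) (4,2) (5,6) (6,3)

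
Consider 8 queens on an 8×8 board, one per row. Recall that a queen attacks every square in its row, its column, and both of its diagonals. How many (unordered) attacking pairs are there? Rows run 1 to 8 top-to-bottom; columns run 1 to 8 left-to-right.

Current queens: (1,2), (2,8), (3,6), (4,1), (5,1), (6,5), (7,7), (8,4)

Same column: (4,1)–(5,1) (column 1).
Same diagonal: (5,1)–(8,4) (|5−8| = |1−4| = 3).
Total attacking pairs: 2.

2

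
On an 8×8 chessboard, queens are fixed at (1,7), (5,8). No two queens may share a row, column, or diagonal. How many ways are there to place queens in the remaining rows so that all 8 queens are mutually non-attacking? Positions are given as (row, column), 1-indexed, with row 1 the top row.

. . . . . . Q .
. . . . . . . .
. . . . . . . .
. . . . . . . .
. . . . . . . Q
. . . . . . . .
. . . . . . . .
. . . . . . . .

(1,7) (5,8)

3

Branch on row 2: col 1 → 0; col 2 → 1; col 3 → 1; col 4 → 1.
Sum: 0 + 1 + 1 + 1 = 3.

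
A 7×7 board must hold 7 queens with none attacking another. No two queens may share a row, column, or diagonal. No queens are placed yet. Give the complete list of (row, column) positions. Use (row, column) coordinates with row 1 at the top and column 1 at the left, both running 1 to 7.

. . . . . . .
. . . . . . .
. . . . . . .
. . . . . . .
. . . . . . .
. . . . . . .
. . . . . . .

Row 1: Safe: 1, 2, 3, 4, 5, 6, 7. Place at column 7.
Row 2: attacked by (1,7)→{6,7}. Safe: 1, 2, 3, 4, 5. Place at column 2.
Row 3: attacked by (1,7)→{5,7}; (2,2)→{1,2,3}. Safe: 4, 6. Place at column 4.
Row 4: attacked by (1,7)→{4,7}; (2,2)→{2,4}; (3,4)→{3,4,5}. Safe: 1, 6. Place at column 6.
Row 5: attacked by (1,7)→{3,7}; (2,2)→{2,5}; (3,4)→{2,4,6}; (4,6)→{5,6,7}. Safe: 1. Place at column 1.
Row 6: attacked by (1,7)→{2,7}; (2,2)→{2,6}; (3,4)→{1,4,7}; (4,6)→{4,6}; (5,1)→{1,2}. Safe: 3, 5. Place at column 3.
Row 7: attacked by (1,7)→{1,7}; (2,2)→{2,7}; (3,4)→{4}; (4,6)→{3,6}; (5,1)→{1,3}; (6,3)→{2,3,4}. Safe: 5. Place at column 5.
Columns [7, 2, 4, 6, 1, 3, 5], r−c [-6, 0, -1, -2, 4, 3, 2], r+c [8, 4, 7, 10, 6, 9, 12] are all distinct, so no two queens attack.

(1,7) (2,2) (3,4) (4,6) (5,1) (6,3) (7,5)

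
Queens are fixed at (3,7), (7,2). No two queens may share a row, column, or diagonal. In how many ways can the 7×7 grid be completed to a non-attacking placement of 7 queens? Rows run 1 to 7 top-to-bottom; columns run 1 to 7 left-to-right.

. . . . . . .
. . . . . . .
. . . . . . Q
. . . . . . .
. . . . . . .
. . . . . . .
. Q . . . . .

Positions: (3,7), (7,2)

2

Branch on row 1: col 1 → 0; col 3 → 0; col 4 → 0; col 6 → 2.
Sum: 0 + 0 + 0 + 2 = 2.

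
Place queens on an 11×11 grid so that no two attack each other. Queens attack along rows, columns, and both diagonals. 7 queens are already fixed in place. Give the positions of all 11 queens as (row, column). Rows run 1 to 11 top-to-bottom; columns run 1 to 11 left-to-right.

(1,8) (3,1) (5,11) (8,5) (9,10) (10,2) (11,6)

Row 2: attacked by (1,8)→{7,8,9}; (3,1)→{1,2}; (5,11)→{8,11}; (8,5)→{5,11}; (9,10)→{3,10}; (10,2)→{2,10}; (11,6)→{6}. Safe: 4. Place at column 4.
Row 4: attacked by (1,8)→{5,8,11}; (2,4)→{2,4,6}; (3,1)→{1,2}; (5,11)→{10,11}; (8,5)→{1,5,9}; (9,10)→{5,10}; (10,2)→{2,8}; (11,6)→{6}. Safe: 3, 7. Place at column 3.
Row 6: attacked by (1,8)→{3,8}; (2,4)→{4,8}; (3,1)→{1,4}; (4,3)→{1,3,5}; (5,11)→{10,11}; (8,5)→{3,5,7}; (9,10)→{7,10}; (10,2)→{2,6}; (11,6)→{1,6,11}. Safe: 9. Place at column 9.
Row 7: attacked by (1,8)→{2,8}; (2,4)→{4,9}; (3,1)→{1,5}; (4,3)→{3,6}; (5,11)→{9,11}; (6,9)→{8,9,10}; (8,5)→{4,5,6}; (9,10)→{8,10}; (10,2)→{2,5}; (11,6)→{2,6,10}. Safe: 7. Place at column 7.
Columns [8, 4, 1, 3, 11, 9, 7, 5, 10, 2, 6], r−c [-7, -2, 2, 1, -6, -3, 0, 3, -1, 8, 5], r+c [9, 6, 4, 7, 16, 15, 14, 13, 19, 12, 17] are all distinct, so no two queens attack.

(1,8) (2,4) (3,1) (4,3) (5,11) (6,9) (7,7) (8,5) (9,10) (10,2) (11,6)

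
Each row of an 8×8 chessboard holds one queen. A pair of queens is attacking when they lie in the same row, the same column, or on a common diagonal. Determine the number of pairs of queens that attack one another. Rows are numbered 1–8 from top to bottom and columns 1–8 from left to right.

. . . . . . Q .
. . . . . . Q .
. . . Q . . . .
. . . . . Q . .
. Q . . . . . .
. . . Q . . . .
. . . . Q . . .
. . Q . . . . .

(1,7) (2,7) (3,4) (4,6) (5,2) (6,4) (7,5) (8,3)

Same column: (1,7)–(2,7) (column 7); (3,4)–(6,4) (column 4).
Same diagonal: (3,4)–(5,2) (|3−5| = |4−2| = 2); (4,6)–(6,4) (|4−6| = |6−4| = 2); (6,4)–(7,5) (|6−7| = |4−5| = 1).
Total attacking pairs: 5.

5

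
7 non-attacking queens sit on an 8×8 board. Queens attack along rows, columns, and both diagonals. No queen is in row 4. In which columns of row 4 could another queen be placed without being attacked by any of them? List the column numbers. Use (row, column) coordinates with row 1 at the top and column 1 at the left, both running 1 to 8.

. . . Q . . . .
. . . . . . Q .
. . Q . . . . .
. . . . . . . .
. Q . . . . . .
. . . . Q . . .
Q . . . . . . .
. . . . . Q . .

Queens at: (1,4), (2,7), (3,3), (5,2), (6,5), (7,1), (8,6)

(1,4) attacks row 4 at column 4 and diagonals 1, 7.
(2,7) attacks row 4 at column 7 and diagonals 5.
(3,3) attacks row 4 at column 3 and diagonals 2, 4.
(5,2) attacks row 4 at column 2 and diagonals 1, 3.
(6,5) attacks row 4 at column 5 and diagonals 3, 7.
(7,1) attacks row 4 at column 1 and diagonals 4.
(8,6) attacks row 4 at column 6 and diagonals 2.
Attacked columns: {1, 2, 3, 4, 5, 6, 7}. Safe: {8}.

columns 8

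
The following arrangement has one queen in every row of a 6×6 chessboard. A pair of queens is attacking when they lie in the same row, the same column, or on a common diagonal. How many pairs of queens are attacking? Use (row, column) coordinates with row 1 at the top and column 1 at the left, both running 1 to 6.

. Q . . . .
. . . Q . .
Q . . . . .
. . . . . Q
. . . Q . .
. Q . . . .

3

Same column: (1,2)–(6,2) (column 2); (2,4)–(5,4) (column 4).
Same diagonal: (2,4)–(4,6) (|2−4| = |4−6| = 2).
Total attacking pairs: 3.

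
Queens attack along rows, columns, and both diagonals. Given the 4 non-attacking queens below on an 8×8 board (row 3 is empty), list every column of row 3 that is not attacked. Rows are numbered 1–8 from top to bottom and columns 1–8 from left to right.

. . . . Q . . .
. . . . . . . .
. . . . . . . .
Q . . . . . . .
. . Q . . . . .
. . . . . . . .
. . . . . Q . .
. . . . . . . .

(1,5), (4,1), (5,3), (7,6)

(1,5) attacks row 3 at column 5 and diagonals 3, 7.
(4,1) attacks row 3 at column 1 and diagonals 2.
(5,3) attacks row 3 at column 3 and diagonals 1, 5.
(7,6) attacks row 3 at column 6 and diagonals 2.
Attacked columns: {1, 2, 3, 5, 6, 7}. Safe: {4, 8}.

columns 4, 8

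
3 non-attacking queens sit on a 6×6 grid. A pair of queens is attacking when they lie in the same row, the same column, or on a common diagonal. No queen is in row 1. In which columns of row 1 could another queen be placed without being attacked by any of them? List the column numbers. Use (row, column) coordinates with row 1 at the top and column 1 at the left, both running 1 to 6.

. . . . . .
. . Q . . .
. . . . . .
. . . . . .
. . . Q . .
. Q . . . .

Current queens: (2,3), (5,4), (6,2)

columns 1, 5, 6

(2,3) attacks row 1 at column 3 and diagonals 2, 4.
(5,4) attacks row 1 at column 4.
(6,2) attacks row 1 at column 2.
Attacked columns: {2, 3, 4}. Safe: {1, 5, 6}.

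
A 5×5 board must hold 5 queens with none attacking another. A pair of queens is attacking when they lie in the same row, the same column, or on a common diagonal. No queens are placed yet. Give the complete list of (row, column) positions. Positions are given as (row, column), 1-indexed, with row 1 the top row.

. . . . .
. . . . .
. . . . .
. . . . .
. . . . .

Row 1: Safe: 1, 2, 3, 4, 5. Place at column 2.
Row 2: attacked by (1,2)→{1,2,3}. Safe: 4, 5. Place at column 5.
Row 3: attacked by (1,2)→{2,4}; (2,5)→{4,5}. Safe: 1, 3. Place at column 3.
Row 4: attacked by (1,2)→{2,5}; (2,5)→{3,5}; (3,3)→{2,3,4}. Safe: 1. Place at column 1.
Row 5: attacked by (1,2)→{2}; (2,5)→{2,5}; (3,3)→{1,3,5}; (4,1)→{1,2}. Safe: 4. Place at column 4.
Columns [2, 5, 3, 1, 4], r−c [-1, -3, 0, 3, 1], r+c [3, 7, 6, 5, 9] are all distinct, so no two queens attack.

(1,2) (2,5) (3,3) (4,1) (5,4)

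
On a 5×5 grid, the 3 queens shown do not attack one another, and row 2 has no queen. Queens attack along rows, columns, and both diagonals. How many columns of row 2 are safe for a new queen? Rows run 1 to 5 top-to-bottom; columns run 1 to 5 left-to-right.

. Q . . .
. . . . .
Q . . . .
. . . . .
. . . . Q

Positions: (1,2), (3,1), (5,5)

(1,2) attacks row 2 at column 2 and diagonals 1, 3.
(3,1) attacks row 2 at column 1 and diagonals 2.
(5,5) attacks row 2 at column 5 and diagonals 2.
Attacked columns: {1, 2, 3, 5}. Safe: {4}.

1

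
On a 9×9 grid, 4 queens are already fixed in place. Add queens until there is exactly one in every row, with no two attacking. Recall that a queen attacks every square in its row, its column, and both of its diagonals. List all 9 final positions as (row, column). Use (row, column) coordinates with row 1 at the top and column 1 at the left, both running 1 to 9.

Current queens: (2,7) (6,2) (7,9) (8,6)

Row 1: attacked by (2,7)→{6,7,8}; (6,2)→{2,7}; (7,9)→{3,9}; (8,6)→{6}. Safe: 1, 4, 5. Place at column 5.
Row 3: attacked by (1,5)→{3,5,7}; (2,7)→{6,7,8}; (6,2)→{2,5}; (7,9)→{5,9}; (8,6)→{1,6}. Safe: 4. Place at column 4.
Row 4: attacked by (1,5)→{2,5,8}; (2,7)→{5,7,9}; (3,4)→{3,4,5}; (6,2)→{2,4}; (7,9)→{6,9}; (8,6)→{2,6}. Safe: 1. Place at column 1.
Row 5: attacked by (1,5)→{1,5,9}; (2,7)→{4,7}; (3,4)→{2,4,6}; (4,1)→{1,2}; (6,2)→{1,2,3}; (7,9)→{7,9}; (8,6)→{3,6,9}. Safe: 8. Place at column 8.
Row 9: attacked by (1,5)→{5}; (2,7)→{7}; (3,4)→{4}; (4,1)→{1,6}; (5,8)→{4,8}; (6,2)→{2,5}; (7,9)→{7,9}; (8,6)→{5,6,7}. Safe: 3. Place at column 3.
Columns [5, 7, 4, 1, 8, 2, 9, 6, 3], r−c [-4, -5, -1, 3, -3, 4, -2, 2, 6], r+c [6, 9, 7, 5, 13, 8, 16, 14, 12] are all distinct, so no two queens attack.

(1,5) (2,7) (3,4) (4,1) (5,8) (6,2) (7,9) (8,6) (9,3)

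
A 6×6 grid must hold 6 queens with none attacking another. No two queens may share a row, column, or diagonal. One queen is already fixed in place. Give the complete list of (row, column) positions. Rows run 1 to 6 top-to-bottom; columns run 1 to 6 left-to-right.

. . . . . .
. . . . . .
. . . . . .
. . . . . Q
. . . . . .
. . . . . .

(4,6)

(1,5) (2,3) (3,1) (4,6) (5,4) (6,2)

Row 1: attacked by (4,6)→{3,6}. Safe: 1, 2, 4, 5. Place at column 5.
Row 2: attacked by (1,5)→{4,5,6}; (4,6)→{4,6}. Safe: 1, 2, 3. Place at column 3.
Row 3: attacked by (1,5)→{3,5}; (2,3)→{2,3,4}; (4,6)→{5,6}. Safe: 1. Place at column 1.
Row 5: attacked by (1,5)→{1,5}; (2,3)→{3,6}; (3,1)→{1,3}; (4,6)→{5,6}. Safe: 2, 4. Place at column 4.
Row 6: attacked by (1,5)→{5}; (2,3)→{3}; (3,1)→{1,4}; (4,6)→{4,6}; (5,4)→{3,4,5}. Safe: 2. Place at column 2.
Columns [5, 3, 1, 6, 4, 2], r−c [-4, -1, 2, -2, 1, 4], r+c [6, 5, 4, 10, 9, 8] are all distinct, so no two queens attack.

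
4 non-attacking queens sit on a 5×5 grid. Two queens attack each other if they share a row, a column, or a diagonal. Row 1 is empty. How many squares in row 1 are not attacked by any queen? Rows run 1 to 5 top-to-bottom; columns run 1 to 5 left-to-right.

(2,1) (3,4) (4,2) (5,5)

(2,1) attacks row 1 at column 1 and diagonals 2.
(3,4) attacks row 1 at column 4 and diagonals 2.
(4,2) attacks row 1 at column 2 and diagonals 5.
(5,5) attacks row 1 at column 5 and diagonals 1.
Attacked columns: {1, 2, 4, 5}. Safe: {3}.

1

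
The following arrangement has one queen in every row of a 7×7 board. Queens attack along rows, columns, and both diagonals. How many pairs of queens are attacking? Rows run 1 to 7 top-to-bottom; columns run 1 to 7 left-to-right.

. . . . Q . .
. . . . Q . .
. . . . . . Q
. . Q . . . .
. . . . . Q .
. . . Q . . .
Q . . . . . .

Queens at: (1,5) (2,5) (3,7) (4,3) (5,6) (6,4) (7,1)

4

Same column: (1,5)–(2,5) (column 5).
Same diagonal: (1,5)–(3,7) (|1−3| = |5−7| = 2); (2,5)–(4,3) (|2−4| = |5−3| = 2); (3,7)–(6,4) (|3−6| = |7−4| = 3).
Total attacking pairs: 4.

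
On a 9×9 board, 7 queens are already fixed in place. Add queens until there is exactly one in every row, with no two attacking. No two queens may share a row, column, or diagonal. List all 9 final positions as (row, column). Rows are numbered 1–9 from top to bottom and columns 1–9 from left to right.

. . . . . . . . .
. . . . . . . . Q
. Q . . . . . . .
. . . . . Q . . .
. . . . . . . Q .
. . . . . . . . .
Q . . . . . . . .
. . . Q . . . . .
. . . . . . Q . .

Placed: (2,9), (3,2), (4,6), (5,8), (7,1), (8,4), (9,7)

(1,5) (2,9) (3,2) (4,6) (5,8) (6,3) (7,1) (8,4) (9,7)

Row 1: attacked by (2,9)→{8,9}; (3,2)→{2,4}; (4,6)→{3,6,9}; (5,8)→{4,8}; (7,1)→{1,7}; (8,4)→{4}; (9,7)→{7}. Safe: 5. Place at column 5.
Row 6: attacked by (1,5)→{5}; (2,9)→{5,9}; (3,2)→{2,5}; (4,6)→{4,6,8}; (5,8)→{7,8,9}; (7,1)→{1,2}; (8,4)→{2,4,6}; (9,7)→{4,7}. Safe: 3. Place at column 3.
Columns [5, 9, 2, 6, 8, 3, 1, 4, 7], r−c [-4, -7, 1, -2, -3, 3, 6, 4, 2], r+c [6, 11, 5, 10, 13, 9, 8, 12, 16] are all distinct, so no two queens attack.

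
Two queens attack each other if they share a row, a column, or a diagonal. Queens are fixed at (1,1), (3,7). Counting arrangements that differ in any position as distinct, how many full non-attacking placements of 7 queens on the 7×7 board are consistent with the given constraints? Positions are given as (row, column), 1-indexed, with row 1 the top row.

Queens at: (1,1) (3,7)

1

Branch on row 2: col 3 → 0; col 4 → 1; col 5 → 0.
Sum: 0 + 1 + 0 = 1.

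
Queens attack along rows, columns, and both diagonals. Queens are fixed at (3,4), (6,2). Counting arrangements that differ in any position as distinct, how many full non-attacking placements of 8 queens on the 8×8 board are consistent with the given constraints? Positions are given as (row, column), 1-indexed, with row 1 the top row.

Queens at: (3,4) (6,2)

Branch on row 1: col 1 → 1; col 3 → 0; col 5 → 2; col 8 → 0.
Sum: 1 + 0 + 2 + 0 = 3.

3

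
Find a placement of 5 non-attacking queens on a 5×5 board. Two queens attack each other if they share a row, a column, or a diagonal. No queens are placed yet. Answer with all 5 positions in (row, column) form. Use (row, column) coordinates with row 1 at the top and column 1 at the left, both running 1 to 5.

(1,1) (2,4) (3,2) (4,5) (5,3)

Row 1: Safe: 1, 2, 3, 4, 5. Place at column 1.
Row 2: attacked by (1,1)→{1,2}. Safe: 3, 4, 5. Place at column 4.
Row 3: attacked by (1,1)→{1,3}; (2,4)→{3,4,5}. Safe: 2. Place at column 2.
Row 4: attacked by (1,1)→{1,4}; (2,4)→{2,4}; (3,2)→{1,2,3}. Safe: 5. Place at column 5.
Row 5: attacked by (1,1)→{1,5}; (2,4)→{1,4}; (3,2)→{2,4}; (4,5)→{4,5}. Safe: 3. Place at column 3.
Columns [1, 4, 2, 5, 3], r−c [0, -2, 1, -1, 2], r+c [2, 6, 5, 9, 8] are all distinct, so no two queens attack.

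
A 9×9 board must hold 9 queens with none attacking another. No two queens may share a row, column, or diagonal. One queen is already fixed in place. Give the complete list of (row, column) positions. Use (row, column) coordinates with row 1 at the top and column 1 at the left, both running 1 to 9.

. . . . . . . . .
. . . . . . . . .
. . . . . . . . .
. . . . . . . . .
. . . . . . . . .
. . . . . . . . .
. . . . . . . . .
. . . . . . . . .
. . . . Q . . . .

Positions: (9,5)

Row 1: attacked by (9,5)→{5}. Safe: 1, 2, 3, 4, 6, 7, 8, 9. Place at column 4.
Row 2: attacked by (1,4)→{3,4,5}; (9,5)→{5}. Safe: 1, 2, 6, 7, 8, 9. Place at column 1.
Row 3: attacked by (1,4)→{2,4,6}; (2,1)→{1,2}; (9,5)→{5}. Safe: 3, 7, 8, 9. Place at column 9.
Row 4: attacked by (1,4)→{1,4,7}; (2,1)→{1,3}; (3,9)→{8,9}; (9,5)→{5}. Safe: 2, 6. Place at column 6.
Row 5: attacked by (1,4)→{4,8}; (2,1)→{1,4}; (3,9)→{7,9}; (4,6)→{5,6,7}; (9,5)→{1,5,9}. Safe: 2, 3. Place at column 3.
Row 6: attacked by (1,4)→{4,9}; (2,1)→{1,5}; (3,9)→{6,9}; (4,6)→{4,6,8}; (5,3)→{2,3,4}; (9,5)→{2,5,8}. Safe: 7. Place at column 7.
Row 7: attacked by (1,4)→{4}; (2,1)→{1,6}; (3,9)→{5,9}; (4,6)→{3,6,9}; (5,3)→{1,3,5}; (6,7)→{6,7,8}; (9,5)→{3,5,7}. Safe: 2. Place at column 2.
Row 8: attacked by (1,4)→{4}; (2,1)→{1,7}; (3,9)→{4,9}; (4,6)→{2,6}; (5,3)→{3,6}; (6,7)→{5,7,9}; (7,2)→{1,2,3}; (9,5)→{4,5,6}. Safe: 8. Place at column 8.
Columns [4, 1, 9, 6, 3, 7, 2, 8, 5], r−c [-3, 1, -6, -2, 2, -1, 5, 0, 4], r+c [5, 3, 12, 10, 8, 13, 9, 16, 14] are all distinct, so no two queens attack.

(1,4) (2,1) (3,9) (4,6) (5,3) (6,7) (7,2) (8,8) (9,5)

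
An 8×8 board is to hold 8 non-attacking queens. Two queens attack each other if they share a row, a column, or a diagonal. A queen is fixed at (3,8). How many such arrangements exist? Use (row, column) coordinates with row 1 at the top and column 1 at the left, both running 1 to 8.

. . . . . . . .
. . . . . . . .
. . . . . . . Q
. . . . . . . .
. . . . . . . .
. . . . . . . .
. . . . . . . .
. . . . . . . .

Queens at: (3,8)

Branch on row 1: col 1 → 2; col 2 → 1; col 3 → 4; col 4 → 4; col 5 → 4; col 7 → 1.
Sum: 2 + 1 + 4 + 4 + 4 + 1 = 16.

16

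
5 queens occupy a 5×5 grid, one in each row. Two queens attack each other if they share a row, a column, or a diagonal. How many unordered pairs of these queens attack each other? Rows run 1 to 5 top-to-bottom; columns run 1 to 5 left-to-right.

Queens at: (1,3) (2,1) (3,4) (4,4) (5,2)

Same column: (3,4)–(4,4) (column 4).
Same diagonal: (3,4)–(5,2) (|3−5| = |4−2| = 2).
Total attacking pairs: 2.

2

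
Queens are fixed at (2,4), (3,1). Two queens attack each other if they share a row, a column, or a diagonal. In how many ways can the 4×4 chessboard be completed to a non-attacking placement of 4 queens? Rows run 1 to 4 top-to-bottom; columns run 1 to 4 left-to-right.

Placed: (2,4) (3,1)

1

Branch on row 1: col 2 → 1.
Sum: 1 = 1.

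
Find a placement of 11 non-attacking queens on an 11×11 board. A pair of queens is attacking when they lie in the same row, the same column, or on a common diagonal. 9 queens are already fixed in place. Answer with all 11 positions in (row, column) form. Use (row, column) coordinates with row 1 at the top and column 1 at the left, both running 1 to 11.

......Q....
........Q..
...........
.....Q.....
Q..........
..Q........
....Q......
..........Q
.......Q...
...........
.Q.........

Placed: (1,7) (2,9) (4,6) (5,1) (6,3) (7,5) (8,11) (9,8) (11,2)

Row 3: attacked by (1,7)→{5,7,9}; (2,9)→{8,9,10}; (4,6)→{5,6,7}; (5,1)→{1,3}; (6,3)→{3,6}; (7,5)→{1,5,9}; (8,11)→{6,11}; (9,8)→{2,8}; (11,2)→{2,10}. Safe: 4. Place at column 4.
Row 10: attacked by (1,7)→{7}; (2,9)→{1,9}; (3,4)→{4,11}; (4,6)→{6}; (5,1)→{1,6}; (6,3)→{3,7}; (7,5)→{2,5,8}; (8,11)→{9,11}; (9,8)→{7,8,9}; (11,2)→{1,2,3}. Safe: 10. Place at column 10.
Columns [7, 9, 4, 6, 1, 3, 5, 11, 8, 10, 2], r−c [-6, -7, -1, -2, 4, 3, 2, -3, 1, 0, 9], r+c [8, 11, 7, 10, 6, 9, 12, 19, 17, 20, 13] are all distinct, so no two queens attack.

(1,7) (2,9) (3,4) (4,6) (5,1) (6,3) (7,5) (8,11) (9,8) (10,10) (11,2)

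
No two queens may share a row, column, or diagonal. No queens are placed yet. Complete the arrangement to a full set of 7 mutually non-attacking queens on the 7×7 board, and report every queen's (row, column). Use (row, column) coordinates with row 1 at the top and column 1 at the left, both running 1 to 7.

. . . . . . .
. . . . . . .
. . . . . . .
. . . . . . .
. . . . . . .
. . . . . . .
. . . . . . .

(1,1) (2,6) (3,4) (4,2) (5,7) (6,5) (7,3)

Row 1: Safe: 1, 2, 3, 4, 5, 6, 7. Place at column 1.
Row 2: attacked by (1,1)→{1,2}. Safe: 3, 4, 5, 6, 7. Place at column 6.
Row 3: attacked by (1,1)→{1,3}; (2,6)→{5,6,7}. Safe: 2, 4. Place at column 4.
Row 4: attacked by (1,1)→{1,4}; (2,6)→{4,6}; (3,4)→{3,4,5}. Safe: 2, 7. Place at column 2.
Row 5: attacked by (1,1)→{1,5}; (2,6)→{3,6}; (3,4)→{2,4,6}; (4,2)→{1,2,3}. Safe: 7. Place at column 7.
Row 6: attacked by (1,1)→{1,6}; (2,6)→{2,6}; (3,4)→{1,4,7}; (4,2)→{2,4}; (5,7)→{6,7}. Safe: 3, 5. Place at column 5.
Row 7: attacked by (1,1)→{1,7}; (2,6)→{1,6}; (3,4)→{4}; (4,2)→{2,5}; (5,7)→{5,7}; (6,5)→{4,5,6}. Safe: 3. Place at column 3.
Columns [1, 6, 4, 2, 7, 5, 3], r−c [0, -4, -1, 2, -2, 1, 4], r+c [2, 8, 7, 6, 12, 11, 10] are all distinct, so no two queens attack.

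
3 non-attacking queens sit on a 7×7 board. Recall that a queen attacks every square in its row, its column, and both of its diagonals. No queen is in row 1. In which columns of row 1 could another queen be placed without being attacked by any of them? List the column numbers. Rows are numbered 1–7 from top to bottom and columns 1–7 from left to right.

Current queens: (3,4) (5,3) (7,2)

columns 1, 5

(3,4) attacks row 1 at column 4 and diagonals 2, 6.
(5,3) attacks row 1 at column 3 and diagonals 7.
(7,2) attacks row 1 at column 2.
Attacked columns: {2, 3, 4, 6, 7}. Safe: {1, 5}.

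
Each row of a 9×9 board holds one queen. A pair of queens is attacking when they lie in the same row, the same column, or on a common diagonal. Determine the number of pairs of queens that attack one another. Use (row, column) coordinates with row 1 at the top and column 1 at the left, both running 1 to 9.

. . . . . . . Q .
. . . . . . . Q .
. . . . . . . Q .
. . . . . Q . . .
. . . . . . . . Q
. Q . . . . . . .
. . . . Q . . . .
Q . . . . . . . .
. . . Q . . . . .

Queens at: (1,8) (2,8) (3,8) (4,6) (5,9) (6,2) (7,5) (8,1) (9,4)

Same column: (1,8)–(2,8) (column 8); (1,8)–(3,8) (column 8); (2,8)–(3,8) (column 8).
Same diagonal: (1,8)–(8,1) (|1−8| = |8−1| = 7); (2,8)–(4,6) (|2−4| = |8−6| = 2).
Total attacking pairs: 5.

5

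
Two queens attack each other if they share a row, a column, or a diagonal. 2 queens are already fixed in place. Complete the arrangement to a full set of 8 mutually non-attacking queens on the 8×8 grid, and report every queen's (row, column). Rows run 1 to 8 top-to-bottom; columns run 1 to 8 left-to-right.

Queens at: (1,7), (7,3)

Row 2: attacked by (1,7)→{6,7,8}; (7,3)→{3,8}. Safe: 1, 2, 4, 5. Place at column 2.
Row 3: attacked by (1,7)→{5,7}; (2,2)→{1,2,3}; (7,3)→{3,7}. Safe: 4, 6, 8. Place at column 4.
Row 4: attacked by (1,7)→{4,7}; (2,2)→{2,4}; (3,4)→{3,4,5}; (7,3)→{3,6}. Safe: 1, 8. Place at column 1.
Row 5: attacked by (1,7)→{3,7}; (2,2)→{2,5}; (3,4)→{2,4,6}; (4,1)→{1,2}; (7,3)→{1,3,5}. Safe: 8. Place at column 8.
Row 6: attacked by (1,7)→{2,7}; (2,2)→{2,6}; (3,4)→{1,4,7}; (4,1)→{1,3}; (5,8)→{7,8}; (7,3)→{2,3,4}. Safe: 5. Place at column 5.
Row 8: attacked by (1,7)→{7}; (2,2)→{2,8}; (3,4)→{4}; (4,1)→{1,5}; (5,8)→{5,8}; (6,5)→{3,5,7}; (7,3)→{2,3,4}. Safe: 6. Place at column 6.
Columns [7, 2, 4, 1, 8, 5, 3, 6], r−c [-6, 0, -1, 3, -3, 1, 4, 2], r+c [8, 4, 7, 5, 13, 11, 10, 14] are all distinct, so no two queens attack.

(1,7) (2,2) (3,4) (4,1) (5,8) (6,5) (7,3) (8,6)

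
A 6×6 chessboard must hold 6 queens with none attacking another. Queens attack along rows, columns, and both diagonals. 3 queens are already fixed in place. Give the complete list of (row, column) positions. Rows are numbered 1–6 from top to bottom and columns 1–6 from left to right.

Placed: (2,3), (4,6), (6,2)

Row 1: attacked by (2,3)→{2,3,4}; (4,6)→{3,6}; (6,2)→{2}. Safe: 1, 5. Place at column 5.
Row 3: attacked by (1,5)→{3,5}; (2,3)→{2,3,4}; (4,6)→{5,6}; (6,2)→{2,5}. Safe: 1. Place at column 1.
Row 5: attacked by (1,5)→{1,5}; (2,3)→{3,6}; (3,1)→{1,3}; (4,6)→{5,6}; (6,2)→{1,2,3}. Safe: 4. Place at column 4.
Columns [5, 3, 1, 6, 4, 2], r−c [-4, -1, 2, -2, 1, 4], r+c [6, 5, 4, 10, 9, 8] are all distinct, so no two queens attack.

(1,5) (2,3) (3,1) (4,6) (5,4) (6,2)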